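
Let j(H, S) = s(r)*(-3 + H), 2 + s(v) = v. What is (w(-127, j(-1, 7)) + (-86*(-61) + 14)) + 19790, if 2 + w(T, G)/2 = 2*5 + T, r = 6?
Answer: 24812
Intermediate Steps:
s(v) = -2 + v
j(H, S) = -12 + 4*H (j(H, S) = (-2 + 6)*(-3 + H) = 4*(-3 + H) = -12 + 4*H)
w(T, G) = 16 + 2*T (w(T, G) = -4 + 2*(2*5 + T) = -4 + 2*(10 + T) = -4 + (20 + 2*T) = 16 + 2*T)
(w(-127, j(-1, 7)) + (-86*(-61) + 14)) + 19790 = ((16 + 2*(-127)) + (-86*(-61) + 14)) + 19790 = ((16 - 254) + (5246 + 14)) + 19790 = (-238 + 5260) + 19790 = 5022 + 19790 = 24812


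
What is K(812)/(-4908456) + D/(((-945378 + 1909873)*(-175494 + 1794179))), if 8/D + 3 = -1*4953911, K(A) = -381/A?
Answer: 10022785384589801321/104849022727785772055810400 ≈ 9.5593e-8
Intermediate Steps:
D = -4/2476957 (D = 8/(-3 - 1*4953911) = 8/(-3 - 4953911) = 8/(-4953914) = 8*(-1/4953914) = -4/2476957 ≈ -1.6149e-6)
K(812)/(-4908456) + D/(((-945378 + 1909873)*(-175494 + 1794179))) = -381/812/(-4908456) - 4*1/((-945378 + 1909873)*(-175494 + 1794179))/2476957 = -381*1/812*(-1/4908456) - 4/(2476957*(964495*1618685)) = -381/812*(-1/4908456) - 4/2476957/1561213589075 = 127/1328555424 - 4/2476957*1/1561213589075 = 127/1328555424 - 4/3867058927954444775 = 10022785384589801321/104849022727785772055810400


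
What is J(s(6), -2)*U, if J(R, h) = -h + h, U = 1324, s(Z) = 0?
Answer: 0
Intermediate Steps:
J(R, h) = 0
J(s(6), -2)*U = 0*1324 = 0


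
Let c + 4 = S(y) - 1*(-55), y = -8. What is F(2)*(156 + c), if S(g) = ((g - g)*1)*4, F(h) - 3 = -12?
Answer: -1863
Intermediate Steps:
F(h) = -9 (F(h) = 3 - 12 = -9)
S(g) = 0 (S(g) = (0*1)*4 = 0*4 = 0)
c = 51 (c = -4 + (0 - 1*(-55)) = -4 + (0 + 55) = -4 + 55 = 51)
F(2)*(156 + c) = -9*(156 + 51) = -9*207 = -1863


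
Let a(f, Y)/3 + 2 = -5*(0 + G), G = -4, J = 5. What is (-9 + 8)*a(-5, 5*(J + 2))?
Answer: -54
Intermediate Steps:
a(f, Y) = 54 (a(f, Y) = -6 + 3*(-5*(0 - 4)) = -6 + 3*(-5*(-4)) = -6 + 3*20 = -6 + 60 = 54)
(-9 + 8)*a(-5, 5*(J + 2)) = (-9 + 8)*54 = -1*54 = -54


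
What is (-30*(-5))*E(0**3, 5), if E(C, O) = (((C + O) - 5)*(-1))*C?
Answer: 0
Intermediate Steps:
E(C, O) = C*(5 - C - O) (E(C, O) = ((-5 + C + O)*(-1))*C = (5 - C - O)*C = C*(5 - C - O))
(-30*(-5))*E(0**3, 5) = (-30*(-5))*(0**3*(5 - 1*0**3 - 1*5)) = 150*(0*(5 - 1*0 - 5)) = 150*(0*(5 + 0 - 5)) = 150*(0*0) = 150*0 = 0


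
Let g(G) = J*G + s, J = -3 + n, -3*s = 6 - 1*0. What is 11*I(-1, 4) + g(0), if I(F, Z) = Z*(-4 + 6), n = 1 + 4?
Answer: 86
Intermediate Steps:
n = 5
s = -2 (s = -(6 - 1*0)/3 = -(6 + 0)/3 = -⅓*6 = -2)
J = 2 (J = -3 + 5 = 2)
I(F, Z) = 2*Z (I(F, Z) = Z*2 = 2*Z)
g(G) = -2 + 2*G (g(G) = 2*G - 2 = -2 + 2*G)
11*I(-1, 4) + g(0) = 11*(2*4) + (-2 + 2*0) = 11*8 + (-2 + 0) = 88 - 2 = 86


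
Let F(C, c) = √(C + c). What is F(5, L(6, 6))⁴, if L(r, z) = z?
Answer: 121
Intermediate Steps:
F(5, L(6, 6))⁴ = (√(5 + 6))⁴ = (√11)⁴ = 121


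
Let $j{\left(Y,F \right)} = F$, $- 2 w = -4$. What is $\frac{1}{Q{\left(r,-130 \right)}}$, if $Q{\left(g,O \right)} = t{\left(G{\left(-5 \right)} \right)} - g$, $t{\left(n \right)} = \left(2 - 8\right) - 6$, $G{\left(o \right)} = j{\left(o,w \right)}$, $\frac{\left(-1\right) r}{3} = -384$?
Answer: $- \frac{1}{1164} \approx -0.00085911$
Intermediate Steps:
$r = 1152$ ($r = \left(-3\right) \left(-384\right) = 1152$)
$w = 2$ ($w = \left(- \frac{1}{2}\right) \left(-4\right) = 2$)
$G{\left(o \right)} = 2$
$t{\left(n \right)} = -12$ ($t{\left(n \right)} = -6 - 6 = -12$)
$Q{\left(g,O \right)} = -12 - g$
$\frac{1}{Q{\left(r,-130 \right)}} = \frac{1}{-12 - 1152} = \frac{1}{-1164} = - \frac{1}{1164}$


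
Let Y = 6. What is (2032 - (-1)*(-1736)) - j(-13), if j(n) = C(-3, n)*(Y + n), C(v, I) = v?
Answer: 275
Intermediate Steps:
j(n) = -18 - 3*n (j(n) = -3*(6 + n) = -18 - 3*n)
(2032 - (-1)*(-1736)) - j(-13) = (2032 - (-1)*(-1736)) - (-18 - 3*(-13)) = (2032 - 1*1736) - (-18 + 39) = (2032 - 1736) - 1*21 = 296 - 21 = 275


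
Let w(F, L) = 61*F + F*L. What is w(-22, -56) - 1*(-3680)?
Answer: 3570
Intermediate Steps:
w(-22, -56) - 1*(-3680) = -22*(61 - 56) - 1*(-3680) = -22*5 + 3680 = -110 + 3680 = 3570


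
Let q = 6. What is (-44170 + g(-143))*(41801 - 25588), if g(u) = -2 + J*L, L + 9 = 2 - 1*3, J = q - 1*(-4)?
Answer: -717781936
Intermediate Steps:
J = 10 (J = 6 - 1*(-4) = 6 + 4 = 10)
L = -10 (L = -9 + (2 - 1*3) = -9 + (2 - 3) = -9 - 1 = -10)
g(u) = -102 (g(u) = -2 + 10*(-10) = -2 - 100 = -102)
(-44170 + g(-143))*(41801 - 25588) = (-44170 - 102)*(41801 - 25588) = -44272*16213 = -717781936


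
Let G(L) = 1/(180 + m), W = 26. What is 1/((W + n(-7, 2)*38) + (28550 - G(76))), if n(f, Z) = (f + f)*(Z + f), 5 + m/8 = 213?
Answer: 1844/57599183 ≈ 3.2014e-5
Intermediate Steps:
m = 1664 (m = -40 + 8*213 = -40 + 1704 = 1664)
n(f, Z) = 2*f*(Z + f) (n(f, Z) = (2*f)*(Z + f) = 2*f*(Z + f))
G(L) = 1/1844 (G(L) = 1/(180 + 1664) = 1/1844)
1/((W + n(-7, 2)*38) + (28550 - G(76))) = 1/((26 + (2*(-7)*(2 - 7))*38) + (28550 - 1*1/1844)) = 1/((26 + (2*(-7)*(-5))*38) + (28550 - 1/1844)) = 1/((26 + 70*38) + 52646199/1844) = 1/((26 + 2660) + 52646199/1844) = 1/(2686 + 52646199/1844) = 1/(57599183/1844) = 1844/57599183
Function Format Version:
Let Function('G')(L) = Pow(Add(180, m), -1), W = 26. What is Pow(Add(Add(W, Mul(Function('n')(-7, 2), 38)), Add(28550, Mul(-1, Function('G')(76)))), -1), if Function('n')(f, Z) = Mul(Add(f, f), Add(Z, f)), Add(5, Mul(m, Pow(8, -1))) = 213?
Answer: Rational(1844, 57599183) ≈ 3.2014e-5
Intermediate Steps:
m = 1664 (m = Add(-40, Mul(8, 213)) = Add(-40, 1704) = 1664)
Function('n')(f, Z) = Mul(2, f, Add(Z, f)) (Function('n')(f, Z) = Mul(Mul(2, f), Add(Z, f)) = Mul(2, f, Add(Z, f)))
Function('G')(L) = Rational(1, 1844) (Function('G')(L) = Pow(Add(180, 1664), -1) = Pow(1844, -1) = Rational(1, 1844))
Pow(Add(Add(W, Mul(Function('n')(-7, 2), 38)), Add(28550, Mul(-1, Function('G')(76)))), -1) = Pow(Add(Add(26, Mul(Mul(2, -7, Add(2, -7)), 38)), Add(28550, Mul(-1, Rational(1, 1844)))), -1) = Pow(Add(Add(26, Mul(Mul(2, -7, -5), 38)), Add(28550, Rational(-1, 1844))), -1) = Pow(Add(Add(26, Mul(70, 38)), Rational(52646199, 1844)), -1) = Pow(Add(Add(26, 2660), Rational(52646199, 1844)), -1) = Pow(Add(2686, Rational(52646199, 1844)), -1) = Pow(Rational(57599183, 1844), -1) = Rational(1844, 57599183)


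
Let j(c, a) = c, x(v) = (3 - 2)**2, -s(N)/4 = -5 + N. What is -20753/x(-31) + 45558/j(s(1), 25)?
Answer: -143245/8 ≈ -17906.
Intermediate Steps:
s(N) = 20 - 4*N (s(N) = -4*(-5 + N) = 20 - 4*N)
x(v) = 1 (x(v) = 1**2 = 1)
-20753/x(-31) + 45558/j(s(1), 25) = -20753/1 + 45558/(20 - 4*1) = -20753*1 + 45558/(20 - 4) = -20753 + 45558/16 = -20753 + 45558*(1/16) = -20753 + 22779/8 = -143245/8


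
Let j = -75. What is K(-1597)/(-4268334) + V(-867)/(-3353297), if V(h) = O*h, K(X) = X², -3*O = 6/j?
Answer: -213804504114773/357824789929950 ≈ -0.59751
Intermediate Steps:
O = 2/75 (O = -2/(-75) = -2*(-1)/75 = -⅓*(-2/25) = 2/75 ≈ 0.026667)
V(h) = 2*h/75
K(-1597)/(-4268334) + V(-867)/(-3353297) = (-1597)²/(-4268334) + ((2/75)*(-867))/(-3353297) = 2550409*(-1/4268334) - 578/25*(-1/3353297) = -2550409/4268334 + 578/83832425 = -213804504114773/357824789929950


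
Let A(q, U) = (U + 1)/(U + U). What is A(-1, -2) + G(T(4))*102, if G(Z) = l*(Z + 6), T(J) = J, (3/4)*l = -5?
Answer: -27199/4 ≈ -6799.8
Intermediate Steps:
l = -20/3 (l = (4/3)*(-5) = -20/3 ≈ -6.6667)
A(q, U) = (1 + U)/(2*U) (A(q, U) = (1 + U)/((2*U)) = (1 + U)*(1/(2*U)) = (1 + U)/(2*U))
G(Z) = -40 - 20*Z/3 (G(Z) = -20*(Z + 6)/3 = -20*(6 + Z)/3 = -40 - 20*Z/3)
A(-1, -2) + G(T(4))*102 = (½)*(1 - 2)/(-2) + (-40 - 20/3*4)*102 = (½)*(-½)*(-1) + (-40 - 80/3)*102 = ¼ - 200/3*102 = ¼ - 6800 = -27199/4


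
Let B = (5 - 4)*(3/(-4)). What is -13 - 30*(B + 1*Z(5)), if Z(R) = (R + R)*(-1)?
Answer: 619/2 ≈ 309.50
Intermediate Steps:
B = -¾ (B = 1*(3*(-¼)) = 1*(-¾) = -¾ ≈ -0.75000)
Z(R) = -2*R (Z(R) = (2*R)*(-1) = -2*R)
-13 - 30*(B + 1*Z(5)) = -13 - 30*(-¾ + 1*(-2*5)) = -13 - 30*(-¾ + 1*(-10)) = -13 - 30*(-¾ - 10) = -13 - 30*(-43/4) = -13 + 645/2 = 619/2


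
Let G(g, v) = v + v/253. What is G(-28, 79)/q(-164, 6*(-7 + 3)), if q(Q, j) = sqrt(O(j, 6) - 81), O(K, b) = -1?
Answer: -10033*I*sqrt(82)/10373 ≈ -8.7586*I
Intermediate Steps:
G(g, v) = 254*v/253 (G(g, v) = v + v*(1/253) = v + v/253 = 254*v/253)
q(Q, j) = I*sqrt(82) (q(Q, j) = sqrt(-1 - 81) = sqrt(-82) = I*sqrt(82))
G(-28, 79)/q(-164, 6*(-7 + 3)) = ((254/253)*79)/((I*sqrt(82))) = 20066*(-I*sqrt(82)/82)/253 = -10033*I*sqrt(82)/10373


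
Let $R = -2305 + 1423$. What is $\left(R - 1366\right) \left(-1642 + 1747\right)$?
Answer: $-236040$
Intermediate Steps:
$R = -882$
$\left(R - 1366\right) \left(-1642 + 1747\right) = \left(-882 - 1366\right) \left(-1642 + 1747\right) = \left(-2248\right) 105 = -236040$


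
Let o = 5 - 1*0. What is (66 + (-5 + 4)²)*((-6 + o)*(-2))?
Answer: 134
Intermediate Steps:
o = 5 (o = 5 + 0 = 5)
(66 + (-5 + 4)²)*((-6 + o)*(-2)) = (66 + (-5 + 4)²)*((-6 + 5)*(-2)) = (66 + (-1)²)*(-1*(-2)) = (66 + 1)*2 = 67*2 = 134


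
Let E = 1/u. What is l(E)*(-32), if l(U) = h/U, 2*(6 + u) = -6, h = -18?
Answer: -5184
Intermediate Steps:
u = -9 (u = -6 + (1/2)*(-6) = -6 - 3 = -9)
E = -1/9 (E = 1/(-9) = -1/9 ≈ -0.11111)
l(U) = -18/U
l(E)*(-32) = -18/(-1/9)*(-32) = -18*(-9)*(-32) = 162*(-32) = -5184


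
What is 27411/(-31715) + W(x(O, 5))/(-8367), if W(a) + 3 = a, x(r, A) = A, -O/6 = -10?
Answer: -229411267/265359405 ≈ -0.86453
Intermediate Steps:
O = 60 (O = -6*(-10) = 60)
W(a) = -3 + a
27411/(-31715) + W(x(O, 5))/(-8367) = 27411/(-31715) + (-3 + 5)/(-8367) = 27411*(-1/31715) + 2*(-1/8367) = -27411/31715 - 2/8367 = -229411267/265359405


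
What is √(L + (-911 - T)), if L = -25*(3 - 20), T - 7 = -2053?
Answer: 2*√390 ≈ 39.497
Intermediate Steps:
T = -2046 (T = 7 - 2053 = -2046)
L = 425 (L = -25*(-17) = 425)
√(L + (-911 - T)) = √(425 + (-911 - 1*(-2046))) = √(425 + (-911 + 2046)) = √(425 + 1135) = √1560 = 2*√390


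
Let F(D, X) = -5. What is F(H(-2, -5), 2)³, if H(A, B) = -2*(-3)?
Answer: -125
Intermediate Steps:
H(A, B) = 6
F(H(-2, -5), 2)³ = (-5)³ = -125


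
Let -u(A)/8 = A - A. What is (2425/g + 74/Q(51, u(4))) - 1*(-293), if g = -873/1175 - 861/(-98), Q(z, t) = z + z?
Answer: 446261410/749717 ≈ 595.24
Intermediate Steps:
u(A) = 0 (u(A) = -8*(A - A) = -8*0 = 0)
Q(z, t) = 2*z
g = 132303/16450 (g = -873*1/1175 - 861*(-1/98) = -873/1175 + 123/14 = 132303/16450 ≈ 8.0427)
(2425/g + 74/Q(51, u(4))) - 1*(-293) = (2425/(132303/16450) + 74/((2*51))) - 1*(-293) = (2425*(16450/132303) + 74/102) + 293 = (39891250/132303 + 74*(1/102)) + 293 = (39891250/132303 + 37/51) + 293 = 226594329/749717 + 293 = 446261410/749717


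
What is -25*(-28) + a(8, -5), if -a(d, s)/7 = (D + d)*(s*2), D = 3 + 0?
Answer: 1470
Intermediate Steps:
D = 3
a(d, s) = -14*s*(3 + d) (a(d, s) = -7*(3 + d)*s*2 = -7*(3 + d)*2*s = -14*s*(3 + d))
-25*(-28) + a(8, -5) = -25*(-28) - 14*(-5)*(3 + 8) = 700 - 14*(-5)*11 = 700 + 770 = 1470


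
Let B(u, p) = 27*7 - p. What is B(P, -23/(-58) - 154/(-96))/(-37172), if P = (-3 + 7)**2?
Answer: -260303/51743424 ≈ -0.0050306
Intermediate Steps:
P = 16 (P = 4**2 = 16)
B(u, p) = 189 - p
B(P, -23/(-58) - 154/(-96))/(-37172) = (189 - (-23/(-58) - 154/(-96)))/(-37172) = (189 - (-23*(-1/58) - 154*(-1/96)))*(-1/37172) = (189 - (23/58 + 77/48))*(-1/37172) = (189 - 1*2785/1392)*(-1/37172) = (189 - 2785/1392)*(-1/37172) = (260303/1392)*(-1/37172) = -260303/51743424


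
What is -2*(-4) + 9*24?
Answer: 224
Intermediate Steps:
-2*(-4) + 9*24 = 8 + 216 = 224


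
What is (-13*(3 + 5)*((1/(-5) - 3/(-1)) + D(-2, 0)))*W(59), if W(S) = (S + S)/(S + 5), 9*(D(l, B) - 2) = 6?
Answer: -31447/30 ≈ -1048.2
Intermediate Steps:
D(l, B) = 8/3 (D(l, B) = 2 + (1/9)*6 = 2 + 2/3 = 8/3)
W(S) = 2*S/(5 + S) (W(S) = (2*S)/(5 + S) = 2*S/(5 + S))
(-13*(3 + 5)*((1/(-5) - 3/(-1)) + D(-2, 0)))*W(59) = (-13*(3 + 5)*((1/(-5) - 3/(-1)) + 8/3))*(2*59/(5 + 59)) = (-104*((1*(-1/5) - 3*(-1)) + 8/3))*(2*59/64) = (-104*((-1/5 + 3) + 8/3))*(2*59*(1/64)) = -104*(14/5 + 8/3)*(59/32) = -104*82/15*(59/32) = -13*656/15*(59/32) = -8528/15*59/32 = -31447/30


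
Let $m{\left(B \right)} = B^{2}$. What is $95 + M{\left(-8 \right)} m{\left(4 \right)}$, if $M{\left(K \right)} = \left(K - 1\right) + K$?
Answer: $-177$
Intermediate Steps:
$M{\left(K \right)} = -1 + 2 K$ ($M{\left(K \right)} = \left(-1 + K\right) + K = -1 + 2 K$)
$95 + M{\left(-8 \right)} m{\left(4 \right)} = 95 + \left(-1 + 2 \left(-8\right)\right) 4^{2} = 95 + \left(-1 - 16\right) 16 = 95 - 272 = -177$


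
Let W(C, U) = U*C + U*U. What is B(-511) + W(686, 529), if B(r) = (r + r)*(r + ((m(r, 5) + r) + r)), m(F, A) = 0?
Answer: 2209461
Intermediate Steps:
W(C, U) = U² + C*U (W(C, U) = C*U + U² = U² + C*U)
B(r) = 6*r² (B(r) = (r + r)*(r + ((0 + r) + r)) = (2*r)*(r + (r + r)) = (2*r)*(r + 2*r) = (2*r)*(3*r) = 6*r²)
B(-511) + W(686, 529) = 6*(-511)² + 529*(686 + 529) = 6*261121 + 529*1215 = 1566726 + 642735 = 2209461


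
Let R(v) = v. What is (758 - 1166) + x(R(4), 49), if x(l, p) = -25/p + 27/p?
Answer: -19990/49 ≈ -407.96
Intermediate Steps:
x(l, p) = 2/p
(758 - 1166) + x(R(4), 49) = (758 - 1166) + 2/49 = -408 + 2*(1/49) = -408 + 2/49 = -19990/49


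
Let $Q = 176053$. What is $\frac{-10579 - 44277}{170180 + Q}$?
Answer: $- \frac{54856}{346233} \approx -0.15844$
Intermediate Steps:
$\frac{-10579 - 44277}{170180 + Q} = \frac{-10579 - 44277}{170180 + 176053} = \frac{-10579 + \left(-166278 + 122001\right)}{346233} = \left(-10579 - 44277\right) \frac{1}{346233} = \left(-54856\right) \frac{1}{346233} = - \frac{54856}{346233}$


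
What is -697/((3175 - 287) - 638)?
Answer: -697/2250 ≈ -0.30978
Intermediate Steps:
-697/((3175 - 287) - 638) = -697/(2888 - 638) = -697/2250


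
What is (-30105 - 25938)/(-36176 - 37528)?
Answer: 18681/24568 ≈ 0.76038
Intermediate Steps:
(-30105 - 25938)/(-36176 - 37528) = -56043/(-73704) = -56043*(-1/73704) = 18681/24568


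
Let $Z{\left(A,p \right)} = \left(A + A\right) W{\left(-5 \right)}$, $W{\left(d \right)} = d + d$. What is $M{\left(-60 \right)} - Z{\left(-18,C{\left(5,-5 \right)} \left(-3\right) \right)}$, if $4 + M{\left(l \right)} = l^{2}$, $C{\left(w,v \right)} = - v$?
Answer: $3236$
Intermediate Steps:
$W{\left(d \right)} = 2 d$
$Z{\left(A,p \right)} = - 20 A$ ($Z{\left(A,p \right)} = \left(A + A\right) 2 \left(-5\right) = 2 A \left(-10\right) = - 20 A$)
$M{\left(l \right)} = -4 + l^{2}$
$M{\left(-60 \right)} - Z{\left(-18,C{\left(5,-5 \right)} \left(-3\right) \right)} = \left(-4 + \left(-60\right)^{2}\right) - \left(-20\right) \left(-18\right) = \left(-4 + 3600\right) - 360 = 3596 - 360 = 3236$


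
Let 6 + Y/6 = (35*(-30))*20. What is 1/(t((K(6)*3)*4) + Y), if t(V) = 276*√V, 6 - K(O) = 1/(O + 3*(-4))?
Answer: -3501/441095452 - 23*√74/1323286356 ≈ -8.0866e-6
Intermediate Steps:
Y = -126036 (Y = -36 + 6*((35*(-30))*20) = -36 + 6*(-1050*20) = -36 + 6*(-21000) = -36 - 126000 = -126036)
K(O) = 6 - 1/(-12 + O) (K(O) = 6 - 1/(O + 3*(-4)) = 6 - 1/(O - 12) = 6 - 1/(-12 + O))
1/(t((K(6)*3)*4) + Y) = 1/(276*√((((-73 + 6*6)/(-12 + 6))*3)*4) - 126036) = 1/(276*√((((-73 + 36)/(-6))*3)*4) - 126036) = 1/(276*√((-⅙*(-37)*3)*4) - 126036) = 1/(276*√(((37/6)*3)*4) - 126036) = 1/(276*√((37/2)*4) - 126036) = 1/(276*√74 - 126036) = 1/(-126036 + 276*√74)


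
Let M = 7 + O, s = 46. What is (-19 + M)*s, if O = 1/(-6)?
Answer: -1679/3 ≈ -559.67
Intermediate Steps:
O = -⅙ ≈ -0.16667
M = 41/6 (M = 7 - ⅙ = 41/6 ≈ 6.8333)
(-19 + M)*s = (-19 + 41/6)*46 = -73/6*46 = -1679/3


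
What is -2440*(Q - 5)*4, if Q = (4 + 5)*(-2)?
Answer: 224480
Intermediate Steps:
Q = -18 (Q = 9*(-2) = -18)
-2440*(Q - 5)*4 = -2440*(-18 - 5)*4 = -(-56120)*4 = -2440*(-92) = 224480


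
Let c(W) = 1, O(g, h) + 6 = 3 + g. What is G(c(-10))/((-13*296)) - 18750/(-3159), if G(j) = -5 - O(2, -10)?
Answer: 462581/77922 ≈ 5.9365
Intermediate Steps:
O(g, h) = -3 + g (O(g, h) = -6 + (3 + g) = -3 + g)
G(j) = -4 (G(j) = -5 - (-3 + 2) = -5 - 1*(-1) = -5 + 1 = -4)
G(c(-10))/((-13*296)) - 18750/(-3159) = -4/((-13*296)) - 18750/(-3159) = -4/(-3848) - 18750*(-1/3159) = -4*(-1/3848) + 6250/1053 = 1/962 + 6250/1053 = 462581/77922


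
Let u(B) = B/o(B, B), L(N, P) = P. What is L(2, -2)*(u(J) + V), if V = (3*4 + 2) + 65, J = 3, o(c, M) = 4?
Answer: -319/2 ≈ -159.50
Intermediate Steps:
V = 79 (V = (12 + 2) + 65 = 14 + 65 = 79)
u(B) = B/4
L(2, -2)*(u(J) + V) = -2*((¼)*3 + 79) = -2*(¾ + 79) = -2*319/4 = -319/2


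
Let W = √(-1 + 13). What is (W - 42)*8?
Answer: -336 + 16*√3 ≈ -308.29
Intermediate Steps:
W = 2*√3 (W = √12 = 2*√3 ≈ 3.4641)
(W - 42)*8 = (2*√3 - 42)*8 = (-42 + 2*√3)*8 = -336 + 16*√3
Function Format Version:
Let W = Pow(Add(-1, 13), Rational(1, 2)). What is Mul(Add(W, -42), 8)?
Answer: Add(-336, Mul(16, Pow(3, Rational(1, 2)))) ≈ -308.29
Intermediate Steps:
W = Mul(2, Pow(3, Rational(1, 2))) (W = Pow(12, Rational(1, 2)) = Mul(2, Pow(3, Rational(1, 2))) ≈ 3.4641)
Mul(Add(W, -42), 8) = Mul(Add(Mul(2, Pow(3, Rational(1, 2))), -42), 8) = Mul(Add(-42, Mul(2, Pow(3, Rational(1, 2)))), 8) = Add(-336, Mul(16, Pow(3, Rational(1, 2))))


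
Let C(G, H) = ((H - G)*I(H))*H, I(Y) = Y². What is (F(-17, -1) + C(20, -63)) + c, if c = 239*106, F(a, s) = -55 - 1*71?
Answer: 20779109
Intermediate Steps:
C(G, H) = H³*(H - G) (C(G, H) = ((H - G)*H²)*H = (H²*(H - G))*H = H³*(H - G))
F(a, s) = -126 (F(a, s) = -55 - 71 = -126)
c = 25334
(F(-17, -1) + C(20, -63)) + c = (-126 + (-63)³*(-63 - 1*20)) + 25334 = (-126 - 250047*(-63 - 20)) + 25334 = (-126 - 250047*(-83)) + 25334 = (-126 + 20753901) + 25334 = 20753775 + 25334 = 20779109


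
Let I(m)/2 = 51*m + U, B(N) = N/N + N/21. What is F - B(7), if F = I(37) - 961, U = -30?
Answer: 8255/3 ≈ 2751.7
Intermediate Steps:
B(N) = 1 + N/21 (B(N) = 1 + N*(1/21) = 1 + N/21)
I(m) = -60 + 102*m (I(m) = 2*(51*m - 30) = 2*(-30 + 51*m) = -60 + 102*m)
F = 2753 (F = (-60 + 102*37) - 961 = (-60 + 3774) - 961 = 3714 - 961 = 2753)
F - B(7) = 2753 - (1 + (1/21)*7) = 2753 - (1 + ⅓) = 2753 - 1*4/3 = 2753 - 4/3 = 8255/3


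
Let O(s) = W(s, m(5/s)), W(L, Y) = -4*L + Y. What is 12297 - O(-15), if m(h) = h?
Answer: 36712/3 ≈ 12237.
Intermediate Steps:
W(L, Y) = Y - 4*L
O(s) = -4*s + 5/s (O(s) = 5/s - 4*s = -4*s + 5/s)
12297 - O(-15) = 12297 - (-4*(-15) + 5/(-15)) = 12297 - (60 + 5*(-1/15)) = 12297 - (60 - ⅓) = 12297 - 1*179/3 = 12297 - 179/3 = 36712/3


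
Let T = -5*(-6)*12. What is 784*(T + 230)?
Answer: 462560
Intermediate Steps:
T = 360 (T = 30*12 = 360)
784*(T + 230) = 784*(360 + 230) = 784*590 = 462560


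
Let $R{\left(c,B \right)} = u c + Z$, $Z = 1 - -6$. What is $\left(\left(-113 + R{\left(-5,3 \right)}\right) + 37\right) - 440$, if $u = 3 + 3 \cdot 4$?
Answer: $-584$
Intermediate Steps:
$Z = 7$ ($Z = 1 + 6 = 7$)
$u = 15$ ($u = 3 + 12 = 15$)
$R{\left(c,B \right)} = 7 + 15 c$ ($R{\left(c,B \right)} = 15 c + 7 = 7 + 15 c$)
$\left(\left(-113 + R{\left(-5,3 \right)}\right) + 37\right) - 440 = \left(\left(-113 + \left(7 + 15 \left(-5\right)\right)\right) + 37\right) - 440 = \left(\left(-113 + \left(7 - 75\right)\right) + 37\right) - 440 = \left(\left(-113 - 68\right) + 37\right) - 440 = \left(-181 + 37\right) - 440 = -144 - 440 = -584$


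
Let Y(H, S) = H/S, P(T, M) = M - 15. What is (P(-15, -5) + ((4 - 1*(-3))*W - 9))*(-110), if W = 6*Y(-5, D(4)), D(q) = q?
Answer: 8965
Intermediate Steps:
P(T, M) = -15 + M
W = -15/2 (W = 6*(-5/4) = -15/2 ≈ -7.5000)
(P(-15, -5) + ((4 - 1*(-3))*W - 9))*(-110) = ((-15 - 5) + ((4 - 1*(-3))*(-15/2) - 9))*(-110) = (-20 + ((4 + 3)*(-15/2) - 9))*(-110) = (-20 + (7*(-15/2) - 9))*(-110) = (-20 + (-105/2 - 9))*(-110) = (-20 - 123/2)*(-110) = -163/2*(-110) = 8965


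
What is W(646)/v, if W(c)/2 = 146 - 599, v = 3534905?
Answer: -906/3534905 ≈ -0.00025630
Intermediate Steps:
W(c) = -906 (W(c) = 2*(146 - 599) = 2*(-453) = -906)
W(646)/v = -906/3534905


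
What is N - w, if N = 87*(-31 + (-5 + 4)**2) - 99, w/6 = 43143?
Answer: -261567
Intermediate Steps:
w = 258858 (w = 6*43143 = 258858)
N = -2709 (N = 87*(-31 + (-1)**2) - 99 = 87*(-31 + 1) - 99 = 87*(-30) - 99 = -2610 - 99 = -2709)
N - w = -2709 - 1*258858 = -2709 - 258858 = -261567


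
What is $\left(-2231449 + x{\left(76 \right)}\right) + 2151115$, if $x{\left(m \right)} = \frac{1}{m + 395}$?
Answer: $- \frac{37837313}{471} \approx -80334.0$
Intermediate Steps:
$x{\left(m \right)} = \frac{1}{395 + m}$
$\left(-2231449 + x{\left(76 \right)}\right) + 2151115 = \left(-2231449 + \frac{1}{395 + 76}\right) + 2151115 = \left(-2231449 + \frac{1}{471}\right) + 2151115 = - \frac{1051012478}{471} + 2151115 = - \frac{37837313}{471}$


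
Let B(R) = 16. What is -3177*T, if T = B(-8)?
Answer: -50832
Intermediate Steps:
T = 16
-3177*T = -3177*16 = -50832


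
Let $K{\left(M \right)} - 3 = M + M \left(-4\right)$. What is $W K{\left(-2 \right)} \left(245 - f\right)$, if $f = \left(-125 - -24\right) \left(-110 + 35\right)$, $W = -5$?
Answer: $329850$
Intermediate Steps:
$f = 7575$ ($f = \left(-125 + 24\right) \left(-75\right) = \left(-101\right) \left(-75\right) = 7575$)
$K{\left(M \right)} = 3 - 3 M$ ($K{\left(M \right)} = 3 + \left(M + M \left(-4\right)\right) = 3 + \left(M - 4 M\right) = 3 - 3 M$)
$W K{\left(-2 \right)} \left(245 - f\right) = - 5 \left(3 - -6\right) \left(245 - 7575\right) = - 5 \left(3 + 6\right) \left(245 - 7575\right) = \left(-5\right) 9 \left(-7330\right) = \left(-45\right) \left(-7330\right) = 329850$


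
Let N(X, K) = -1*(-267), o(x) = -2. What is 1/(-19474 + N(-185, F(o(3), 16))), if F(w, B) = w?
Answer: -1/19207 ≈ -5.2064e-5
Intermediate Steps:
N(X, K) = 267
1/(-19474 + N(-185, F(o(3), 16))) = 1/(-19474 + 267) = 1/(-19207) = -1/19207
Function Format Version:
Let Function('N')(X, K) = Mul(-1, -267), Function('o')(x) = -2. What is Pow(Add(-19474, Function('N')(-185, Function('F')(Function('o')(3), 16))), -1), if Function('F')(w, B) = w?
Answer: Rational(-1, 19207) ≈ -5.2064e-5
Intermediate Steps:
Function('N')(X, K) = 267
Pow(Add(-19474, Function('N')(-185, Function('F')(Function('o')(3), 16))), -1) = Pow(Add(-19474, 267), -1) = Pow(-19207, -1) = Rational(-1, 19207)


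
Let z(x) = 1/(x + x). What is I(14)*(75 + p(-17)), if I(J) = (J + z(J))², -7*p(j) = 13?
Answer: 4942368/343 ≈ 14409.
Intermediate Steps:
p(j) = -13/7 (p(j) = -⅐*13 = -13/7)
z(x) = 1/(2*x)
I(J) = (J + 1/(2*J))²
I(14)*(75 + p(-17)) = (14 + (½)/14)²*(75 - 13/7) = (14 + (½)*(1/14))²*(512/7) = (14 + 1/28)²*(512/7) = (393/28)²*(512/7) = (154449/784)*(512/7) = 4942368/343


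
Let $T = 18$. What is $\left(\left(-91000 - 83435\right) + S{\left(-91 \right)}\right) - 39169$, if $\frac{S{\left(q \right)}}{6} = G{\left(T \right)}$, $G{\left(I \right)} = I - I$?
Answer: $-213604$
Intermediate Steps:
$G{\left(I \right)} = 0$
$S{\left(q \right)} = 0$ ($S{\left(q \right)} = 6 \cdot 0 = 0$)
$\left(\left(-91000 - 83435\right) + S{\left(-91 \right)}\right) - 39169 = \left(\left(-91000 - 83435\right) + 0\right) - 39169 = \left(-174435 + 0\right) - 39169 = -174435 - 39169 = -213604$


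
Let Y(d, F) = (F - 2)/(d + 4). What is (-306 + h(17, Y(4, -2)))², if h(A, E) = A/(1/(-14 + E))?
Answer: 1221025/4 ≈ 3.0526e+5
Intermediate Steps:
Y(d, F) = (-2 + F)/(4 + d)
h(A, E) = A*(-14 + E)
(-306 + h(17, Y(4, -2)))² = (-306 + 17*(-14 + (-2 - 2)/(4 + 4)))² = (-306 + 17*(-14 - 4/8))² = (-306 + 17*(-14 + (⅛)*(-4)))² = (-306 + 17*(-14 - ½))² = (-306 + 17*(-29/2))² = (-306 - 493/2)² = (-1105/2)² = 1221025/4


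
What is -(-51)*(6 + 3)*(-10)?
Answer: -4590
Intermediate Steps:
-(-51)*(6 + 3)*(-10) = -(-51)*9*(-10) = -17*(-27)*(-10) = 459*(-10) = -4590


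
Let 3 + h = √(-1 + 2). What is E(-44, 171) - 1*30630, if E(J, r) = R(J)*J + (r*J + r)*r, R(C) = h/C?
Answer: -1287995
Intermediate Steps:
h = -2 (h = -3 + √(-1 + 2) = -3 + √1 = -3 + 1 = -2)
R(C) = -2/C
E(J, r) = -2 + r*(r + J*r) (E(J, r) = (-2/J)*J + (r*J + r)*r = -2 + (J*r + r)*r = -2 + (r + J*r)*r = -2 + r*(r + J*r))
E(-44, 171) - 1*30630 = (-2 + 171² - 44*171²) - 1*30630 = (-2 + 29241 - 44*29241) - 30630 = (-2 + 29241 - 1286604) - 30630 = -1257365 - 30630 = -1287995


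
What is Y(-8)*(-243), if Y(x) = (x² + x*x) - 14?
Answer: -27702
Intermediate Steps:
Y(x) = -14 + 2*x² (Y(x) = (x² + x²) - 14 = 2*x² - 14 = -14 + 2*x²)
Y(-8)*(-243) = (-14 + 2*(-8)²)*(-243) = (-14 + 2*64)*(-243) = (-14 + 128)*(-243) = 114*(-243) = -27702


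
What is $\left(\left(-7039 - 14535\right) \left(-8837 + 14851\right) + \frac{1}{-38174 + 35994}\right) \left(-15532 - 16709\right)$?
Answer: $\frac{9119249443785921}{2180} \approx 4.1831 \cdot 10^{12}$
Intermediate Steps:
$\left(\left(-7039 - 14535\right) \left(-8837 + 14851\right) + \frac{1}{-38174 + 35994}\right) \left(-15532 - 16709\right) = \left(\left(-21574\right) 6014 + \frac{1}{-2180}\right) \left(-32241\right) = \left(-129746036 - \frac{1}{2180}\right) \left(-32241\right) = \left(- \frac{282846358481}{2180}\right) \left(-32241\right) = \frac{9119249443785921}{2180}$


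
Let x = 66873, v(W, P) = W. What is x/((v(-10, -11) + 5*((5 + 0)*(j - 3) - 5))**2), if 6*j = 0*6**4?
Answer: 66873/12100 ≈ 5.5267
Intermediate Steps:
j = 0 (j = (0*6**4)/6 = (0*1296)/6 = (1/6)*0 = 0)
x/((v(-10, -11) + 5*((5 + 0)*(j - 3) - 5))**2) = 66873/((-10 + 5*((5 + 0)*(0 - 3) - 5))**2) = 66873/((-10 + 5*(5*(-3) - 5))**2) = 66873/((-10 + 5*(-15 - 5))**2) = 66873/((-10 + 5*(-20))**2) = 66873/((-10 - 100)**2) = 66873/((-110)**2) = 66873/12100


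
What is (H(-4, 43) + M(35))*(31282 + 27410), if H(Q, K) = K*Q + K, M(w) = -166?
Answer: -17314140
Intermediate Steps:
H(Q, K) = K + K*Q
(H(-4, 43) + M(35))*(31282 + 27410) = (43*(1 - 4) - 166)*(31282 + 27410) = (43*(-3) - 166)*58692 = (-129 - 166)*58692 = -295*58692 = -17314140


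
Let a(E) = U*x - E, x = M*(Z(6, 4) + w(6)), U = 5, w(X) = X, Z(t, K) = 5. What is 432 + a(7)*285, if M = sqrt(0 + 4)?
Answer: 29787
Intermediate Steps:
M = 2 (M = sqrt(4) = 2)
x = 22 (x = 2*(5 + 6) = 2*11 = 22)
a(E) = 110 - E (a(E) = 5*22 - E = 110 - E)
432 + a(7)*285 = 432 + (110 - 1*7)*285 = 432 + (110 - 7)*285 = 432 + 103*285 = 432 + 29355 = 29787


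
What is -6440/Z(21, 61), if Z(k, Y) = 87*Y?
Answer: -6440/5307 ≈ -1.2135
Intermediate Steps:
-6440/Z(21, 61) = -6440/(87*61) = -6440/5307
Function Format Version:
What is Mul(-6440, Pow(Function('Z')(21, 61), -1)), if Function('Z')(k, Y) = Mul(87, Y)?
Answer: Rational(-6440, 5307) ≈ -1.2135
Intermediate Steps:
Mul(-6440, Pow(Function('Z')(21, 61), -1)) = Mul(-6440, Pow(Mul(87, 61), -1)) = Mul(-6440, Pow(5307, -1)) = Mul(-6440, Rational(1, 5307)) = Rational(-6440, 5307)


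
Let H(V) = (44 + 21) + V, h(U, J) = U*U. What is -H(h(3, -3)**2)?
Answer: -146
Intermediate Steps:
h(U, J) = U**2
H(V) = 65 + V
-H(h(3, -3)**2) = -(65 + (3**2)**2) = -(65 + 9**2) = -(65 + 81) = -1*146 = -146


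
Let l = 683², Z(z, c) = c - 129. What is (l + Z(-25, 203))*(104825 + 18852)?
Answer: 57703112151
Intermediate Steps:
Z(z, c) = -129 + c
l = 466489
(l + Z(-25, 203))*(104825 + 18852) = (466489 + (-129 + 203))*(104825 + 18852) = (466489 + 74)*123677 = 466563*123677 = 57703112151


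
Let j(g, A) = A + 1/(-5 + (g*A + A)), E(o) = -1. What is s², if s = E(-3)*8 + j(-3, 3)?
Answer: 3136/121 ≈ 25.917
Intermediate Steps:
j(g, A) = A + 1/(-5 + A + A*g) (j(g, A) = A + 1/(-5 + (A*g + A)) = A + 1/(-5 + (A + A*g)) = A + 1/(-5 + A + A*g))
s = -56/11 (s = -1*8 + (1 + 3² - 5*3 - 3*3²)/(-5 + 3 + 3*(-3)) = -8 + (1 + 9 - 15 - 3*9)/(-5 + 3 - 9) = -8 + (1 + 9 - 15 - 27)/(-11) = -8 - 1/11*(-32) = -8 + 32/11 = -56/11 ≈ -5.0909)
s² = (-56/11)² = 3136/121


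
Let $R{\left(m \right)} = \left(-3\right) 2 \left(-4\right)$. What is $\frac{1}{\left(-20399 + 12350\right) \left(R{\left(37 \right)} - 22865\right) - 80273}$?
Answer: $\frac{1}{183766936} \approx 5.4417 \cdot 10^{-9}$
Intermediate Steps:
$R{\left(m \right)} = 24$ ($R{\left(m \right)} = \left(-6\right) \left(-4\right) = 24$)
$\frac{1}{\left(-20399 + 12350\right) \left(R{\left(37 \right)} - 22865\right) - 80273} = \frac{1}{\left(-20399 + 12350\right) \left(24 - 22865\right) - 80273} = \frac{1}{- 8049 \left(24 - 22865\right) - 80273} = \frac{1}{\left(-8049\right) \left(-22841\right) - 80273} = \frac{1}{183847209 - 80273} = \frac{1}{183766936}$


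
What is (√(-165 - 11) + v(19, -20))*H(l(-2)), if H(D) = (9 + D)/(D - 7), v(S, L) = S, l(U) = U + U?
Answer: -95/11 - 20*I*√11/11 ≈ -8.6364 - 6.0302*I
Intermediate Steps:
l(U) = 2*U
H(D) = (9 + D)/(-7 + D)
(√(-165 - 11) + v(19, -20))*H(l(-2)) = (√(-165 - 11) + 19)*((9 + 2*(-2))/(-7 + 2*(-2))) = (√(-176) + 19)*((9 - 4)/(-7 - 4)) = (4*I*√11 + 19)*(5/(-11)) = (19 + 4*I*√11)*(-1/11*5) = (19 + 4*I*√11)*(-5/11) = -95/11 - 20*I*√11/11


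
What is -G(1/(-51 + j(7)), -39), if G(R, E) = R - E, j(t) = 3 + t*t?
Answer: -40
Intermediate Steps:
j(t) = 3 + t**2
-G(1/(-51 + j(7)), -39) = -(1/(-51 + (3 + 7**2)) - 1*(-39)) = -(1/(-51 + (3 + 49)) + 39) = -(1/(-51 + 52) + 39) = -(1/1 + 39) = -(1 + 39) = -1*40 = -40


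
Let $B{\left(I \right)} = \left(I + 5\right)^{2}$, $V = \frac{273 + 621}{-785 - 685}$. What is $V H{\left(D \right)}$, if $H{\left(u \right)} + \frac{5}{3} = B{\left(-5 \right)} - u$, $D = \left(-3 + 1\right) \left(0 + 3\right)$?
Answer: $- \frac{1937}{735} \approx -2.6354$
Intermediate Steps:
$V = - \frac{149}{245}$ ($V = \frac{894}{-1470} = 894 \left(- \frac{1}{1470}\right) = - \frac{149}{245} \approx -0.60816$)
$D = -6$ ($D = \left(-2\right) 3 = -6$)
$B{\left(I \right)} = \left(5 + I\right)^{2}$
$H{\left(u \right)} = - \frac{5}{3} - u$ ($H{\left(u \right)} = - \frac{5}{3} - \left(u - \left(5 - 5\right)^{2}\right) = - \frac{5}{3} - \left(0 + u\right) = - \frac{5}{3} + \left(0 - u\right) = - \frac{5}{3} - u$)
$V H{\left(D \right)} = - \frac{149 \left(- \frac{5}{3} - -6\right)}{245} = - \frac{149 \left(- \frac{5}{3} + 6\right)}{245} = \left(- \frac{149}{245}\right) \frac{13}{3} = - \frac{1937}{735}$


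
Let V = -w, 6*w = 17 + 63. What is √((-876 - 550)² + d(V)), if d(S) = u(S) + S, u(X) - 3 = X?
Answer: √18301071/3 ≈ 1426.0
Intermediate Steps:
u(X) = 3 + X
w = 40/3 (w = (17 + 63)/6 = (⅙)*80 = 40/3 ≈ 13.333)
V = -40/3 (V = -1*40/3 = -40/3 ≈ -13.333)
d(S) = 3 + 2*S (d(S) = (3 + S) + S = 3 + 2*S)
√((-876 - 550)² + d(V)) = √((-876 - 550)² + (3 + 2*(-40/3))) = √((-1426)² + (3 - 80/3)) = √(2033476 - 71/3) = √(6100357/3) = √18301071/3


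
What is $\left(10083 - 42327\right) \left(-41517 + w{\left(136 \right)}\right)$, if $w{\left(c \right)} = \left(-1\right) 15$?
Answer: $1339157808$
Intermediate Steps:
$w{\left(c \right)} = -15$
$\left(10083 - 42327\right) \left(-41517 + w{\left(136 \right)}\right) = \left(10083 - 42327\right) \left(-41517 - 15\right) = \left(-32244\right) \left(-41532\right) = 1339157808$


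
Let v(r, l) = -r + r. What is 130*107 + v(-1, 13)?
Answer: 13910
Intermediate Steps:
v(r, l) = 0
130*107 + v(-1, 13) = 130*107 + 0 = 13910 + 0 = 13910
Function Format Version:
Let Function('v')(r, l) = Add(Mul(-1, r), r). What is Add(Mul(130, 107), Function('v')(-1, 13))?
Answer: 13910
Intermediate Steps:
Function('v')(r, l) = 0
Add(Mul(130, 107), Function('v')(-1, 13)) = Add(Mul(130, 107), 0) = Add(13910, 0) = 13910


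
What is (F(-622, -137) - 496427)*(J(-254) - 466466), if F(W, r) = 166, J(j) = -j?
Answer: 231362833332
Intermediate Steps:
(F(-622, -137) - 496427)*(J(-254) - 466466) = (166 - 496427)*(-1*(-254) - 466466) = -496261*(254 - 466466) = -496261*(-466212) = 231362833332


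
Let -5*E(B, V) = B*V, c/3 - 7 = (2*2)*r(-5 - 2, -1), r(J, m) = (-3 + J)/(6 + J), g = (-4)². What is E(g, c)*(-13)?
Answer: 29328/5 ≈ 5865.6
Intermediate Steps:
g = 16
r(J, m) = (-3 + J)/(6 + J)
c = 141 (c = 21 + 3*((2*2)*((-3 + (-5 - 2))/(6 + (-5 - 2)))) = 21 + 3*(4*((-3 - 7)/(6 - 7))) = 21 + 3*(4*(-10/(-1))) = 21 + 3*(4*(-1*(-10))) = 21 + 3*(4*10) = 21 + 3*40 = 21 + 120 = 141)
E(B, V) = -B*V/5
E(g, c)*(-13) = -⅕*16*141*(-13) = -2256/5*(-13) = 29328/5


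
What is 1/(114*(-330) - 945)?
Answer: -1/38565 ≈ -2.5930e-5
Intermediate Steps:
1/(114*(-330) - 945) = 1/(-37620 - 945) = 1/(-38565) = -1/38565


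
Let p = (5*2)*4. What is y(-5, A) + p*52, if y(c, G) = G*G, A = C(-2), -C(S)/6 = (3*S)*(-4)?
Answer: 22816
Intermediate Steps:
C(S) = 72*S (C(S) = -6*3*S*(-4) = -(-72)*S = 72*S)
A = -144 (A = 72*(-2) = -144)
y(c, G) = G²
p = 40 (p = 10*4 = 40)
y(-5, A) + p*52 = (-144)² + 40*52 = 20736 + 2080 = 22816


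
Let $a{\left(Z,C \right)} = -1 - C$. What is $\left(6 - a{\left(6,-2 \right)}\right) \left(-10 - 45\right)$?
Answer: $-275$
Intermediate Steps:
$\left(6 - a{\left(6,-2 \right)}\right) \left(-10 - 45\right) = \left(6 - \left(-1 - -2\right)\right) \left(-10 - 45\right) = \left(6 - \left(-1 + 2\right)\right) \left(-55\right) = \left(6 - 1\right) \left(-55\right) = 5 \left(-55\right) = -275$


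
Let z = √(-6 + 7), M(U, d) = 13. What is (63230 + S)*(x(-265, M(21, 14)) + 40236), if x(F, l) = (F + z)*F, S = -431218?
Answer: -40550805648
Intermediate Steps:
z = 1 (z = √1 = 1)
x(F, l) = F*(1 + F) (x(F, l) = (F + 1)*F = (1 + F)*F = F*(1 + F))
(63230 + S)*(x(-265, M(21, 14)) + 40236) = (63230 - 431218)*(-265*(1 - 265) + 40236) = -367988*(-265*(-264) + 40236) = -367988*(69960 + 40236) = -367988*110196 = -40550805648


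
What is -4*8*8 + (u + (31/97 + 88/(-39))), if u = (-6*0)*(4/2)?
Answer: -975775/3783 ≈ -257.94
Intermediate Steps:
u = 0 (u = 0*(4*(½)) = 0*2 = 0)
-4*8*8 + (u + (31/97 + 88/(-39))) = -4*8*8 + (0 + (31/97 + 88/(-39))) = -32*8 + (0 + (31*(1/97) + 88*(-1/39))) = -256 + (0 + (31/97 - 88/39)) = -256 + (0 - 7327/3783) = -256 - 7327/3783 = -975775/3783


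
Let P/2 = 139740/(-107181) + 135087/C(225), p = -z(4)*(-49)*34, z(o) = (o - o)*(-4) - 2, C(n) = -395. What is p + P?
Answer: -56711038478/14112165 ≈ -4018.6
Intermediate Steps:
z(o) = -2 (z(o) = 0*(-4) - 2 = 0 - 2 = -2)
p = -3332 (p = -(-2*(-49))*34 = -98*34 = -1*3332 = -3332)
P = -9689304698/14112165 (P = 2*(139740/(-107181) + 135087/(-395)) = 2*(139740*(-1/107181) + 135087*(-1/395)) = 2*(-46580/35727 - 135087/395) = 2*(-4844652349/14112165) = -9689304698/14112165 ≈ -686.59)
p + P = -3332 - 9689304698/14112165 = -56711038478/14112165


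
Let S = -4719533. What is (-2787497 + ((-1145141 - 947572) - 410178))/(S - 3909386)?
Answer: 5290388/8628919 ≈ 0.61310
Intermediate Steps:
(-2787497 + ((-1145141 - 947572) - 410178))/(S - 3909386) = (-2787497 + ((-1145141 - 947572) - 410178))/(-4719533 - 3909386) = (-2787497 + (-2092713 - 410178))/(-8628919) = (-2787497 - 2502891)*(-1/8628919) = -5290388*(-1/8628919) = 5290388/8628919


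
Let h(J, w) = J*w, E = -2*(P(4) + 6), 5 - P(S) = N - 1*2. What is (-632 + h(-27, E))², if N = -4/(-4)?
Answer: 256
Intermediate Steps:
N = 1 (N = -4*(-¼) = 1)
P(S) = 6 (P(S) = 5 - (1 - 1*2) = 5 - (1 - 2) = 5 - 1*(-1) = 5 + 1 = 6)
E = -24 (E = -2*(6 + 6) = -2*12 = -24)
(-632 + h(-27, E))² = (-632 - 27*(-24))² = (-632 + 648)² = 16² = 256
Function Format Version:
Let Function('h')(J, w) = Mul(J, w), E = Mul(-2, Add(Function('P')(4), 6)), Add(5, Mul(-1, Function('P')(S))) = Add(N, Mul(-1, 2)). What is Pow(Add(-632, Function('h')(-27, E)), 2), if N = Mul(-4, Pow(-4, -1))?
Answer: 256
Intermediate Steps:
N = 1 (N = Mul(-4, Rational(-1, 4)) = 1)
Function('P')(S) = 6 (Function('P')(S) = Add(5, Mul(-1, Add(1, Mul(-1, 2)))) = Add(5, Mul(-1, Add(1, -2))) = Add(5, Mul(-1, -1)) = Add(5, 1) = 6)
E = -24 (E = Mul(-2, Add(6, 6)) = Mul(-2, 12) = -24)
Pow(Add(-632, Function('h')(-27, E)), 2) = Pow(Add(-632, Mul(-27, -24)), 2) = Pow(Add(-632, 648), 2) = Pow(16, 2) = 256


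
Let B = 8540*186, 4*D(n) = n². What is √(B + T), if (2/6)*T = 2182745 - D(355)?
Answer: 5*√1286745/2 ≈ 2835.9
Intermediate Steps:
D(n) = n²/4
B = 1588440
T = 25814865/4 (T = 3*(2182745 - 355²/4) = 3*(2182745 - 126025/4) = 3*(8604955/4) = 25814865/4 ≈ 6.4537e+6)
√(B + T) = √(1588440 + 25814865/4) = √(32168625/4) = 5*√1286745/2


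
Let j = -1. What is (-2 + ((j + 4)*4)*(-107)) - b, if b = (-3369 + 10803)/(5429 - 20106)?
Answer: -18867188/14677 ≈ -1285.5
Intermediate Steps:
b = -7434/14677 (b = 7434/(-14677) = 7434*(-1/14677) = -7434/14677 ≈ -0.50651)
(-2 + ((j + 4)*4)*(-107)) - b = (-2 + ((-1 + 4)*4)*(-107)) - 1*(-7434/14677) = (-2 + (3*4)*(-107)) + 7434/14677 = (-2 + 12*(-107)) + 7434/14677 = (-2 - 1284) + 7434/14677 = -1286 + 7434/14677 = -18867188/14677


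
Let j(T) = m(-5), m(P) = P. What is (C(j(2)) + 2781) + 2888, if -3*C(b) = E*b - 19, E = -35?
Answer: 5617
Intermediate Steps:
j(T) = -5
C(b) = 19/3 + 35*b/3 (C(b) = -(-35*b - 19)/3 = -(-19 - 35*b)/3 = 19/3 + 35*b/3)
(C(j(2)) + 2781) + 2888 = ((19/3 + (35/3)*(-5)) + 2781) + 2888 = ((19/3 - 175/3) + 2781) + 2888 = (-52 + 2781) + 2888 = 2729 + 2888 = 5617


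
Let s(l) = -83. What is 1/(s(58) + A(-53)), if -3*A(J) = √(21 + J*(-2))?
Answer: -747/61874 + 3*√127/61874 ≈ -0.011527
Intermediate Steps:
A(J) = -√(21 - 2*J)/3 (A(J) = -√(21 + J*(-2))/3 = -√(21 - 2*J)/3)
1/(s(58) + A(-53)) = 1/(-83 - √(21 - 2*(-53))/3) = 1/(-83 - √(21 + 106)/3) = 1/(-83 - √127/3)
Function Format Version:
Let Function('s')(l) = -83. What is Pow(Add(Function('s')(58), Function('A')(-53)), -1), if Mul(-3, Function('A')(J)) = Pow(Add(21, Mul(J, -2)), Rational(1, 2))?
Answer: Add(Rational(-747, 61874), Mul(Rational(3, 61874), Pow(127, Rational(1, 2)))) ≈ -0.011527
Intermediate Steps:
Function('A')(J) = Mul(Rational(-1, 3), Pow(Add(21, Mul(-2, J)), Rational(1, 2))) (Function('A')(J) = Mul(Rational(-1, 3), Pow(Add(21, Mul(J, -2)), Rational(1, 2))) = Mul(Rational(-1, 3), Pow(Add(21, Mul(-2, J)), Rational(1, 2))))
Pow(Add(Function('s')(58), Function('A')(-53)), -1) = Pow(Add(-83, Mul(Rational(-1, 3), Pow(Add(21, Mul(-2, -53)), Rational(1, 2)))), -1) = Pow(Add(-83, Mul(Rational(-1, 3), Pow(Add(21, 106), Rational(1, 2)))), -1) = Pow(Add(-83, Mul(Rational(-1, 3), Pow(127, Rational(1, 2)))), -1)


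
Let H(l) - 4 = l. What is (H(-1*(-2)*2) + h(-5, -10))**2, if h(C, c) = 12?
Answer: 400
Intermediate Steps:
H(l) = 4 + l
(H(-1*(-2)*2) + h(-5, -10))**2 = ((4 - 1*(-2)*2) + 12)**2 = ((4 + 2*2) + 12)**2 = ((4 + 4) + 12)**2 = (8 + 12)**2 = 20**2 = 400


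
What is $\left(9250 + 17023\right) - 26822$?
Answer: $-549$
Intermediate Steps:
$\left(9250 + 17023\right) - 26822 = 26273 - 26822 = -549$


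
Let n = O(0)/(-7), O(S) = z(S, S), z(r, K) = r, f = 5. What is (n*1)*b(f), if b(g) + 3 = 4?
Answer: 0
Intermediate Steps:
b(g) = 1 (b(g) = -3 + 4 = 1)
O(S) = S
n = 0 (n = 0/(-7) = 0*(-⅐) = 0)
(n*1)*b(f) = (0*1)*1 = 0*1 = 0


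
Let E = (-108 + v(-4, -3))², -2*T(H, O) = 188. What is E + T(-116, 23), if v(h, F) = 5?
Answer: 10515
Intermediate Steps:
T(H, O) = -94 (T(H, O) = -½*188 = -94)
E = 10609 (E = (-108 + 5)² = (-103)² = 10609)
E + T(-116, 23) = 10609 - 94 = 10515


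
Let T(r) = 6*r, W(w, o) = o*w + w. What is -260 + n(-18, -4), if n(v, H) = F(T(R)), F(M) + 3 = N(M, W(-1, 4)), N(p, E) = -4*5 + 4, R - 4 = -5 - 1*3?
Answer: -279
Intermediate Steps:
W(w, o) = w + o*w
R = -4 (R = 4 + (-5 - 1*3) = 4 + (-5 - 3) = 4 - 8 = -4)
N(p, E) = -16 (N(p, E) = -20 + 4 = -16)
F(M) = -19 (F(M) = -3 - 16 = -19)
n(v, H) = -19
-260 + n(-18, -4) = -260 - 19 = -279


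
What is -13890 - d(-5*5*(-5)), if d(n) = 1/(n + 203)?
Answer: -4555921/328 ≈ -13890.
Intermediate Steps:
d(n) = 1/(203 + n)
-13890 - d(-5*5*(-5)) = -13890 - 1/(203 - 5*5*(-5)) = -13890 - 1/(203 - 25*(-5)) = -13890 - 1/(203 + 125) = -13890 - 1/328 = -4555921/328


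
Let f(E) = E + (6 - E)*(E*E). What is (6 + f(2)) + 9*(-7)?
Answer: -39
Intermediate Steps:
f(E) = E + E²*(6 - E) (f(E) = E + (6 - E)*E² = E + E²*(6 - E))
(6 + f(2)) + 9*(-7) = (6 + 2*(1 - 1*2² + 6*2)) + 9*(-7) = (6 + 2*(1 - 1*4 + 12)) - 63 = (6 + 2*(1 - 4 + 12)) - 63 = (6 + 2*9) - 63 = (6 + 18) - 63 = 24 - 63 = -39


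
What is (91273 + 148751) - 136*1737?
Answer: 3792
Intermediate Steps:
(91273 + 148751) - 136*1737 = 240024 - 236232 = 3792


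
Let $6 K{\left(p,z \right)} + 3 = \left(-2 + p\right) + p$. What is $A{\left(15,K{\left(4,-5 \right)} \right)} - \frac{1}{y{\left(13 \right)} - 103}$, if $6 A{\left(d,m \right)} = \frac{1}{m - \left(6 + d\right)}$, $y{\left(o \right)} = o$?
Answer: $\frac{11}{3690} \approx 0.002981$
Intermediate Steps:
$K{\left(p,z \right)} = - \frac{5}{6} + \frac{p}{3}$ ($K{\left(p,z \right)} = - \frac{1}{2} + \frac{\left(-2 + p\right) + p}{6} = - \frac{1}{2} + \frac{-2 + 2 p}{6} = - \frac{1}{2} + \left(- \frac{1}{3} + \frac{p}{3}\right) = - \frac{5}{6} + \frac{p}{3}$)
$A{\left(d,m \right)} = \frac{1}{6 \left(-6 + m - d\right)}$ ($A{\left(d,m \right)} = \frac{1}{6 \left(m - \left(6 + d\right)\right)} = \frac{1}{6 \left(-6 + m - d\right)}$)
$A{\left(15,K{\left(4,-5 \right)} \right)} - \frac{1}{y{\left(13 \right)} - 103} = - \frac{1}{36 - 6 \left(- \frac{5}{6} + \frac{1}{3} \cdot 4\right) + 6 \cdot 15} - \frac{1}{13 - 103} = - \frac{1}{36 - 6 \left(- \frac{5}{6} + \frac{4}{3}\right) + 90} - \frac{1}{-90} = - \frac{1}{36 - 3 + 90} - - \frac{1}{90} = - \frac{1}{36 - 3 + 90} + \frac{1}{90} = - \frac{1}{123} + \frac{1}{90} = \frac{11}{3690}$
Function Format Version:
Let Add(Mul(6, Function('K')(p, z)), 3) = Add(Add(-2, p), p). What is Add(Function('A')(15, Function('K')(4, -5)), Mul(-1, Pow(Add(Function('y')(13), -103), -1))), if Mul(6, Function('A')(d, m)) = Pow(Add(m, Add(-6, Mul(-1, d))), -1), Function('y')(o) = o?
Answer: Rational(11, 3690) ≈ 0.0029810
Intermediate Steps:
Function('K')(p, z) = Add(Rational(-5, 6), Mul(Rational(1, 3), p)) (Function('K')(p, z) = Add(Rational(-1, 2), Mul(Rational(1, 6), Add(Add(-2, p), p))) = Add(Rational(-1, 2), Mul(Rational(1, 6), Add(-2, Mul(2, p)))) = Add(Rational(-1, 2), Add(Rational(-1, 3), Mul(Rational(1, 3), p))) = Add(Rational(-5, 6), Mul(Rational(1, 3), p)))
Function('A')(d, m) = Mul(Rational(1, 6), Pow(Add(-6, m, Mul(-1, d)), -1)) (Function('A')(d, m) = Mul(Rational(1, 6), Pow(Add(m, Add(-6, Mul(-1, d))), -1)) = Mul(Rational(1, 6), Pow(Add(-6, m, Mul(-1, d)), -1)))
Add(Function('A')(15, Function('K')(4, -5)), Mul(-1, Pow(Add(Function('y')(13), -103), -1))) = Add(Mul(-1, Pow(Add(36, Mul(-6, Add(Rational(-5, 6), Mul(Rational(1, 3), 4))), Mul(6, 15)), -1)), Mul(-1, Pow(Add(13, -103), -1))) = Add(Mul(-1, Pow(Add(36, Mul(-6, Add(Rational(-5, 6), Rational(4, 3))), 90), -1)), Mul(-1, Pow(-90, -1))) = Add(Mul(-1, Pow(Add(36, Mul(-6, Rational(1, 2)), 90), -1)), Mul(-1, Rational(-1, 90))) = Add(Mul(-1, Pow(Add(36, -3, 90), -1)), Rational(1, 90)) = Add(Mul(-1, Pow(123, -1)), Rational(1, 90)) = Add(Mul(-1, Rational(1, 123)), Rational(1, 90)) = Add(Rational(-1, 123), Rational(1, 90)) = Rational(11, 3690)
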